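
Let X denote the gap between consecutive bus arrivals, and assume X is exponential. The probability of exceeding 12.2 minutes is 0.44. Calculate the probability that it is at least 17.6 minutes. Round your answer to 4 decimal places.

e^(−λ·12.2) = 0.44 ⇒ λ = −ln(0.44)/12.2 = 0.0672935.
P(X > 17.6) = e^(−0.0672935·17.6) = e^(−1.1844) ≈ 0.3059.

0.3059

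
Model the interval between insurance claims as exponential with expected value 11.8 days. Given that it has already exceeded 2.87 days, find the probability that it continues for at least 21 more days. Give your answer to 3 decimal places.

0.169

The rate is λ = 1/11.8 = 0.0847458 per day.
P(X > s+t | X > s) = e^(−λ(s+t))/e^(−λs) = e^(−λt), independent of s = 2.87.
P(X > 21) = e^(−1.7797) ≈ 0.169.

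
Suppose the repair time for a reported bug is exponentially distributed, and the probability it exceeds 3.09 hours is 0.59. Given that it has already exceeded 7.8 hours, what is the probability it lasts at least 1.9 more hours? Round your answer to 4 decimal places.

From e^(−λ·3.09) = 0.59, λ = −ln(0.59)/3.09 = 0.170755.
Memoryless: P(X > 7.8+1.9 | X > 7.8) = P(X > 1.9) = e^(−0.170755·1.9) ≈ 0.7229.

0.7229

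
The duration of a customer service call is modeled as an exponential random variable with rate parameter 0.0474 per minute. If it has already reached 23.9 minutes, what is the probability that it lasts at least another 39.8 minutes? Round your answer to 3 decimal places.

0.152

The exponential is memoryless, so the remaining time is again Exp(λ): the condition X > 23.9 is irrelevant.
P(X > 39.8) = e^(−1.8865) ≈ 0.152.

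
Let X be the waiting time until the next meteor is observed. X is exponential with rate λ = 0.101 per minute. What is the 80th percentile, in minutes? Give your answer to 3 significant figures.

15.9

Set 1 − e^(−λt) = 0.8, so t = −ln(0.2)/λ = 1.6094/0.101 ≈ 15.935 minutes.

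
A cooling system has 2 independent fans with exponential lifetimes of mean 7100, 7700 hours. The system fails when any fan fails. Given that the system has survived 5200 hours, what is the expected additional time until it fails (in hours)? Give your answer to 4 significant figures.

3694

First-failure rate Σλ = 1/7100 + 1/7700 = 0.000270715.
By memorylessness the expected residual is 1/Σλ = 3693.92 hours, regardless of the 5200 already elapsed.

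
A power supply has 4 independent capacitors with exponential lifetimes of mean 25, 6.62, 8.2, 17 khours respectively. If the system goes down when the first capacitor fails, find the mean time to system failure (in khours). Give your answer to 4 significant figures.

2.689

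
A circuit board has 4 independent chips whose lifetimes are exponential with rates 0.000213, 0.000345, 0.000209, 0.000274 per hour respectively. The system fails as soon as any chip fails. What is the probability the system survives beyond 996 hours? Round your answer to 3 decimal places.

0.355

The time to first failure is exponential with rate Σλ = 0.000213 + 0.000345 + 0.000209 + 0.000274 = 0.001041.
P(min > 996) = e^(−0.001041·996) = e^(−1.0368) ≈ 0.355.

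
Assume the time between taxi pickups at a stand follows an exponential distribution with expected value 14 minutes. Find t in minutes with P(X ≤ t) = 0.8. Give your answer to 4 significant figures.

22.53

The rate is λ = 1/14 = 0.0714286 per minute.
Set 1 − e^(−λt) = 0.8, so t = −ln(0.2)/λ = 1.6094/0.0714286 ≈ 22.5321 minutes.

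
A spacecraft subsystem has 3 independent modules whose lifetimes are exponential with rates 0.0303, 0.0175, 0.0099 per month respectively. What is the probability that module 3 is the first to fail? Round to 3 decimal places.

0.172

The time to first failure is exponential with rate Σλ = 0.0303 + 0.0175 + 0.0099 = 0.0577.
P(module 3 first) = λ_3/Σλ = 0.0099/0.0577 ≈ 0.172.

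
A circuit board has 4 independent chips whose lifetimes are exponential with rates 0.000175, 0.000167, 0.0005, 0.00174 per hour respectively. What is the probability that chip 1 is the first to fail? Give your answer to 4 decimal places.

0.0678

The time to first failure is exponential with rate Σλ = 0.000175 + 0.000167 + 0.0005 + 0.00174 = 0.002582.
P(chip 1 first) = λ_1/Σλ = 0.000175/0.002582 ≈ 0.0678.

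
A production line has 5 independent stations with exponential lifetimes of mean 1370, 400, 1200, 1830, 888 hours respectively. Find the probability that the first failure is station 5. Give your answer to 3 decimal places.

0.196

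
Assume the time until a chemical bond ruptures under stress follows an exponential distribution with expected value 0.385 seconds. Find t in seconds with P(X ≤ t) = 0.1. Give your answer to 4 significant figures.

The rate is λ = 1/0.385 = 2.5974 per second.
Set 1 − e^(−λt) = 0.1, so t = −ln(0.9)/λ = 0.10536/2.5974 ≈ 0.0405638 seconds.

0.04056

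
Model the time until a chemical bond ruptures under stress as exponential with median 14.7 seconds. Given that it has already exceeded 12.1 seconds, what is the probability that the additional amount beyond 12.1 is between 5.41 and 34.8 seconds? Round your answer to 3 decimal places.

0.581

For an exponential, median = ln(2)/λ, so λ = ln 2 / 14.7 = 0.0471529 per second.
Memoryless: the residual past 12.1 is again Exp(λ).
P(5.41 < residual < 34.8) = e^(−λ·5.41) − e^(−λ·34.8) = 0.77484 − 0.19380 ≈ 0.581.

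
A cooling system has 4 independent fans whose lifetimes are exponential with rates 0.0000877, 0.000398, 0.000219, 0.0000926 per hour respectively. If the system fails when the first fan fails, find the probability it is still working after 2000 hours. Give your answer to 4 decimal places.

0.2030

The time to first failure is exponential with rate Σλ = 0.0000877 + 0.000398 + 0.000219 + 0.0000926 = 0.0007973.
P(min > 2000) = e^(−0.0007973·2000) = e^(−1.5946) ≈ 0.2030.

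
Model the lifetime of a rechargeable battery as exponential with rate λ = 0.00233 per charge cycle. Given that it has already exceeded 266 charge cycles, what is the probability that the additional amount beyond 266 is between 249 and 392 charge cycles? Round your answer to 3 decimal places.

0.159

Memoryless: the residual past 266 is again Exp(λ).
P(249 < residual < 392) = e^(−λ·249) − e^(−λ·392) = 0.55980 − 0.40117 ≈ 0.159.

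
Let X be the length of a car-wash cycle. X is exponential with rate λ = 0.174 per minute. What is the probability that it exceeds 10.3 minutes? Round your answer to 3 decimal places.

P(X > 10.3) = e^(−λ·10.3) = e^(−1.7922) ≈ 0.167.

0.167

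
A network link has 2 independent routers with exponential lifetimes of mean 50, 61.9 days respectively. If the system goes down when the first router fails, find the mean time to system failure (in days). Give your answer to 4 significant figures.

27.66

The first failure time is exponential with rate Σλ_i = 1/50 + 1/61.9 = 0.0361551 per day.
E[min] = 1/Σλ = 1/0.0361551 = 27.6586 days.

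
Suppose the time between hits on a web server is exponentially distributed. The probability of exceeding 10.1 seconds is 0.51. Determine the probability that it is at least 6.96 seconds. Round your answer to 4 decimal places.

0.6288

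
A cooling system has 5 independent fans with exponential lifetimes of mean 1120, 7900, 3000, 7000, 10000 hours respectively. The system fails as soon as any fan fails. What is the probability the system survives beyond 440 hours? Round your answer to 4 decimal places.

The first failure time is exponential with rate Σλ_i = 1/1120 + 1/7900 + 1/3000 + 1/7000 + 1/10000 = 0.00159563 per hour.
P(min > 440) = e^(−0.00159563·440) = e^(−0.70208) ≈ 0.4956.

0.4956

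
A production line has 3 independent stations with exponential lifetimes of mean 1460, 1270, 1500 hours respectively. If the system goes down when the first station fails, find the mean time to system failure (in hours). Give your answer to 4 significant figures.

467.5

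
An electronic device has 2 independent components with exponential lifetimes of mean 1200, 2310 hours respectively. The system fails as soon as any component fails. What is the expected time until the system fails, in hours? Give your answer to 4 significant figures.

789.7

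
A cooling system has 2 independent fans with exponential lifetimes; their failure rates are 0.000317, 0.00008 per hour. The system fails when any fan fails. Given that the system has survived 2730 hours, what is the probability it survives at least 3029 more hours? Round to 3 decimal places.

0.300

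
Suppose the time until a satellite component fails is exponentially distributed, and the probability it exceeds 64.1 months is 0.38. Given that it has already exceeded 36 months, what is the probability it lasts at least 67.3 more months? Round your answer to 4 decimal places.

0.3621

From e^(−λ·64.1) = 0.38, λ = −ln(0.38)/64.1 = 0.0150949.
Memoryless: P(X > 36+67.3 | X > 36) = P(X > 67.3) = e^(−0.0150949·67.3) ≈ 0.3621.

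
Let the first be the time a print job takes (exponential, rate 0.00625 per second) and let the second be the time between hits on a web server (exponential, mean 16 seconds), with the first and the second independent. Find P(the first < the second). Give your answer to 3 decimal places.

0.091

λ_1 = 0.00625, λ_2 = 1/16 = 0.0625.
For independent exponentials, P(the first < the second) = λ_1/(λ_1+λ_2) = 0.00625/0.06875 ≈ 0.091.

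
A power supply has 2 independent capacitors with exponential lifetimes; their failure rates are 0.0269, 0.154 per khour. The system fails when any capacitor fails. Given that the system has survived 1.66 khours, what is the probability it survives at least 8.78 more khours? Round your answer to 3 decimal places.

0.204

Time to first failure ~ Exp(Σλ) with Σλ = 0.1809.
By memorylessness, P(T > 1.66+8.78 | T > 1.66) = P(T > 8.78) = e^(−0.1809·8.78) ≈ 0.204.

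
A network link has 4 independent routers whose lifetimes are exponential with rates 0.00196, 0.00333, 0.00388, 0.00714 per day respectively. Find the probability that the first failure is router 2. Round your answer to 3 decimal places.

The time to first failure is exponential with rate Σλ = 0.00196 + 0.00333 + 0.00388 + 0.00714 = 0.01631.
P(router 2 first) = λ_2/Σλ = 0.00333/0.01631 ≈ 0.204.

0.204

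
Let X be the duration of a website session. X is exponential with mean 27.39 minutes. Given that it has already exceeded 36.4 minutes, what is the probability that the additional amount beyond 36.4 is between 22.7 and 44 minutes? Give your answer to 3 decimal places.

The rate is λ = 1/27.39 = 0.0365097 per minute.
Memoryless: the residual past 36.4 is again Exp(λ).
P(22.7 < residual < 44) = e^(−λ·22.7) − e^(−λ·44) = 0.43659 − 0.20060 ≈ 0.236.

0.236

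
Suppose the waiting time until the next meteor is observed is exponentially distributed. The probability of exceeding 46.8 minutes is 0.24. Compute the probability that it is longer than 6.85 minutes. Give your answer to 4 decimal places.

0.8115

e^(−λ·46.8) = 0.24 ⇒ λ = −ln(0.24)/46.8 = 0.0304939.
P(X > 6.85) = e^(−0.0304939·6.85) = e^(−0.20888) ≈ 0.8115.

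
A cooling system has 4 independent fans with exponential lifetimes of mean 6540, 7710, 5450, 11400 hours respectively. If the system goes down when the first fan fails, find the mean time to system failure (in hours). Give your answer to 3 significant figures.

1810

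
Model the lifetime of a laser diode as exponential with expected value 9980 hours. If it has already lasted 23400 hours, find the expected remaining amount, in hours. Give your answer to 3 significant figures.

9980

The rate is λ = 1/9980 = 0.0001002 per hour.
By memorylessness, the remaining amount past any threshold is again Exp(λ) with mean 1/λ = 9980 hours.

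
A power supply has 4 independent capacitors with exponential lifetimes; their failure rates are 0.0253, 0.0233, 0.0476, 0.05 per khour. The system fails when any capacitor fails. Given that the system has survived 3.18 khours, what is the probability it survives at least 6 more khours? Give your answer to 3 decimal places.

Time to first failure ~ Exp(Σλ) with Σλ = 0.1462.
By memorylessness, P(T > 3.18+6 | T > 3.18) = P(T > 6) = e^(−0.1462·6) ≈ 0.416.

0.416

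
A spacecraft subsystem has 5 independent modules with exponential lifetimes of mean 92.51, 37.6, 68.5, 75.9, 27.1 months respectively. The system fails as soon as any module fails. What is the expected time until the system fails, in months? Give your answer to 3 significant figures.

9.80

The first failure time is exponential with rate Σλ_i = 1/92.51 + 1/37.6 + 1/68.5 + 1/75.9 + 1/27.1 = 0.10208 per month.
E[min] = 1/Σλ = 1/0.10208 = 9.79628 months.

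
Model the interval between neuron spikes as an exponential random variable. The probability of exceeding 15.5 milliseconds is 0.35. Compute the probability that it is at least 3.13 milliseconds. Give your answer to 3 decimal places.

0.809

e^(−λ·15.5) = 0.35 ⇒ λ = −ln(0.35)/15.5 = 0.0677305.
P(X > 3.13) = e^(−0.0677305·3.13) = e^(−0.212) ≈ 0.809.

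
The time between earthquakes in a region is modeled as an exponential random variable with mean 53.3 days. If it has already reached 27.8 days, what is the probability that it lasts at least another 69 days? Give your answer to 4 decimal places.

The rate is λ = 1/53.3 = 0.0187617 per day.
The exponential is memoryless, so the remaining time is again Exp(λ): the condition X > 27.8 is irrelevant.
P(X > 69) = e^(−1.2946) ≈ 0.2740.

0.2740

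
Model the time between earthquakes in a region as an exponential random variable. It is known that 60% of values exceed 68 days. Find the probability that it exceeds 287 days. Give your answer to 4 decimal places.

e^(−λ·68) = 0.60 ⇒ λ = −ln(0.60)/68 = 0.00751214.
P(X > 287) = e^(−0.00751214·287) = e^(−2.156) ≈ 0.1158.

0.1158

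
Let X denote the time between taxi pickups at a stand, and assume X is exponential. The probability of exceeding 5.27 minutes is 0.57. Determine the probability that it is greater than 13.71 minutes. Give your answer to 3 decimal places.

0.232

e^(−λ·5.27) = 0.57 ⇒ λ = −ln(0.57)/5.27 = 0.106664.
P(X > 13.71) = e^(−0.106664·13.71) = e^(−1.4624) ≈ 0.232.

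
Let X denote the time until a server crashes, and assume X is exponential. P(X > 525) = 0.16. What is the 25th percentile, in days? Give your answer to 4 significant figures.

82.42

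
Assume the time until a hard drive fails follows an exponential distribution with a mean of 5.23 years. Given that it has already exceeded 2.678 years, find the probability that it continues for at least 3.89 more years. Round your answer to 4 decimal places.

0.4753

The rate is λ = 1/5.23 = 0.191205 per year.
The exponential is memoryless, so the remaining time is again Exp(λ): the condition X > 2.678 is irrelevant.
P(X > 3.89) = e^(−0.74379) ≈ 0.4753.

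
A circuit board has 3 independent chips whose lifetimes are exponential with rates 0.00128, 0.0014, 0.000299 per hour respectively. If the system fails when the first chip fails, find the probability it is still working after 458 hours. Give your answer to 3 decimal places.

0.256

The time to first failure is exponential with rate Σλ = 0.00128 + 0.0014 + 0.000299 = 0.002979.
P(min > 458) = e^(−0.002979·458) = e^(−1.3644) ≈ 0.256.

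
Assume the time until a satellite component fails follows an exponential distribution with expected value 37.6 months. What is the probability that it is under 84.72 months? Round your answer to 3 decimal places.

The rate is λ = 1/37.6 = 0.0265957 per month.
P(X ≤ 84.72) = 1 − e^(−λ·84.72) = 1 − e^(−2.2532) ≈ 0.895.

0.895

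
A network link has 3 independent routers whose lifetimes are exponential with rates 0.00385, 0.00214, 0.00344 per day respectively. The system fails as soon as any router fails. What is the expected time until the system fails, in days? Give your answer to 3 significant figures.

The time to first failure is exponential with rate Σλ = 0.00385 + 0.00214 + 0.00344 = 0.00943.
E[min] = 1/Σλ = 1/0.00943 = 106.045 days.

106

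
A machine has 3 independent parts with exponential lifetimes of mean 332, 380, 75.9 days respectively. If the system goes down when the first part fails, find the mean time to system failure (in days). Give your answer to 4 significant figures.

53.14

The first failure time is exponential with rate Σλ_i = 1/332 + 1/380 + 1/75.9 = 0.0188189 per day.
E[min] = 1/Σλ = 1/0.0188189 = 53.1382 days.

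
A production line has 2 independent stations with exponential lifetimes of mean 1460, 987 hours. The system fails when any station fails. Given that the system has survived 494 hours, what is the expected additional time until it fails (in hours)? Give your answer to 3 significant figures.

589

First-failure rate Σλ = 1/1460 + 1/987 = 0.0016981.
By memorylessness the expected residual is 1/Σλ = 588.893 hours, regardless of the 494 already elapsed.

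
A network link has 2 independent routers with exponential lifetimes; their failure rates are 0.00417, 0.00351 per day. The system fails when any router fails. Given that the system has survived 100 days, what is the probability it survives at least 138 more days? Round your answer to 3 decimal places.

0.347

Time to first failure ~ Exp(Σλ) with Σλ = 0.00768.
By memorylessness, P(T > 100+138 | T > 100) = P(T > 138) = e^(−0.00768·138) ≈ 0.347.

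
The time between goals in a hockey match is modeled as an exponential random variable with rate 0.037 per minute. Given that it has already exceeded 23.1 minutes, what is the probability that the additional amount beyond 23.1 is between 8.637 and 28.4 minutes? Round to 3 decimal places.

Memoryless: the residual past 23.1 is again Exp(λ).
P(8.637 < residual < 28.4) = e^(−λ·8.637) − e^(−λ·28.4) = 0.72646 − 0.34966 ≈ 0.377.

0.377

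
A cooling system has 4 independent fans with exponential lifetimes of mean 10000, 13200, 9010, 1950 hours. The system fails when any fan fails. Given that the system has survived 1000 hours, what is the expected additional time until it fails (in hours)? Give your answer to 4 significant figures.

First-failure rate Σλ = 1/10000 + 1/13200 + 1/9010 + 1/1950 = 0.000799566.
By memorylessness the expected residual is 1/Σλ = 1250.68 hours, regardless of the 1000 already elapsed.

1251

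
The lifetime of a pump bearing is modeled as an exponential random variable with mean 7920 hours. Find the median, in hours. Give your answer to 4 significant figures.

The rate is λ = 1/7920 = 0.000126263 per hour.
Set 1 − e^(−λt) = 0.5, so t = −ln(0.5)/λ = 0.69315/0.000126263 ≈ 5489.73 hours.

5490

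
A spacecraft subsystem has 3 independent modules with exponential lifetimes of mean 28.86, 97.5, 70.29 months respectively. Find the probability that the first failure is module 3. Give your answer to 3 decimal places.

Rates: λ_i = 1/mean_i → 0.03465, 0.0102564, 0.0142268; Σλ = 0.0591332.
P(module 3 first) = λ_3/Σλ = 0.0142268/0.0591332 ≈ 0.241.

0.241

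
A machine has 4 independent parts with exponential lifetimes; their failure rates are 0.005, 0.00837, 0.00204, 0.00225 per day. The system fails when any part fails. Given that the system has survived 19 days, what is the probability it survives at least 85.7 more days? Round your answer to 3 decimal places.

Time to first failure ~ Exp(Σλ) with Σλ = 0.01766.
By memorylessness, P(T > 19+85.7 | T > 19) = P(T > 85.7) = e^(−0.01766·85.7) ≈ 0.220.

0.220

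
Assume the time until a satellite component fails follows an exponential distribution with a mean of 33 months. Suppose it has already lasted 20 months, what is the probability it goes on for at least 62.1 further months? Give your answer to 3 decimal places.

The rate is λ = 1/33 = 0.030303 per month.
P(X > s+t | X > s) = e^(−λ(s+t))/e^(−λs) = e^(−λt), independent of s = 20.
P(X > 62.1) = e^(−1.8818) ≈ 0.152.

0.152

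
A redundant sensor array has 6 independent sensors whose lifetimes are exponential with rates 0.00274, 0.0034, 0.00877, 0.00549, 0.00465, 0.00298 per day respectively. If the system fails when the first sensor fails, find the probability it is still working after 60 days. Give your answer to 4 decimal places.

0.1860

The time to first failure is exponential with rate Σλ = 0.00274 + 0.0034 + 0.00877 + 0.00549 + 0.00465 + 0.00298 = 0.02803.
P(min > 60) = e^(−0.02803·60) = e^(−1.6818) ≈ 0.1860.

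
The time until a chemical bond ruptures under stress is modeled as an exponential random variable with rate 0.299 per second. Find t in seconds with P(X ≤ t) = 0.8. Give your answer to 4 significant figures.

5.383

Set 1 − e^(−λt) = 0.8, so t = −ln(0.2)/λ = 1.6094/0.299 ≈ 5.38274 seconds.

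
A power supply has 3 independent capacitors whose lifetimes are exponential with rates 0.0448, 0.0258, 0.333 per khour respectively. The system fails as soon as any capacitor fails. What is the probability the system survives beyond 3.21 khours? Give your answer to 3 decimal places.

The time to first failure is exponential with rate Σλ = 0.0448 + 0.0258 + 0.333 = 0.4036.
P(min > 3.21) = e^(−0.4036·3.21) = e^(−1.2956) ≈ 0.274.

0.274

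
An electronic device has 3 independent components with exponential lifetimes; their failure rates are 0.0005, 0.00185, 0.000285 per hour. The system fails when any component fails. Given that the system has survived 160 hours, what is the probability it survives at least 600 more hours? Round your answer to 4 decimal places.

Time to first failure ~ Exp(Σλ) with Σλ = 0.002635.
By memorylessness, P(T > 160+600 | T > 160) = P(T > 600) = e^(−0.002635·600) ≈ 0.2058.

0.2058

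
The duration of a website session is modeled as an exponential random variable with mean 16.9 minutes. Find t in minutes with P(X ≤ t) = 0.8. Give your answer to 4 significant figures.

27.20

The rate is λ = 1/16.9 = 0.0591716 per minute.
Set 1 − e^(−λt) = 0.8, so t = −ln(0.2)/λ = 1.6094/0.0591716 ≈ 27.1995 minutes.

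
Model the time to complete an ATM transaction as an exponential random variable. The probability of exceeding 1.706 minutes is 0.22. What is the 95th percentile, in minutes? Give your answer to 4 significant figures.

e^(−λ·1.706) = 0.22 ⇒ λ = −ln(0.22)/1.706 = 0.887531.
95th percentile: 1 − e^(−λt) = 0.95, t = −ln(0.05)/λ = 3.37536 minutes.

3.375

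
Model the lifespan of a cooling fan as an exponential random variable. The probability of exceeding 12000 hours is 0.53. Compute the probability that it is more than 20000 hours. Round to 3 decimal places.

0.347

e^(−λ·12000) = 0.53 ⇒ λ = −ln(0.53)/12000 = 0.0000529065.
P(X > 20000) = e^(−0.0000529065·20000) = e^(−1.0581) ≈ 0.347.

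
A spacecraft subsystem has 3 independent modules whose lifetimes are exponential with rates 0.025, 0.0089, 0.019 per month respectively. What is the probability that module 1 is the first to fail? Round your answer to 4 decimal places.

0.4726

The time to first failure is exponential with rate Σλ = 0.025 + 0.0089 + 0.019 = 0.0529.
P(module 1 first) = λ_1/Σλ = 0.025/0.0529 ≈ 0.4726.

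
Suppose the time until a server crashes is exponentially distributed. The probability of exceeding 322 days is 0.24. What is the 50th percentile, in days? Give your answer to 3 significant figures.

e^(−λ·322) = 0.24 ⇒ λ = −ln(0.24)/322 = 0.00443204.
50th percentile: 1 − e^(−λt) = 0.5, t = −ln(0.5)/λ = 156.395 days.

156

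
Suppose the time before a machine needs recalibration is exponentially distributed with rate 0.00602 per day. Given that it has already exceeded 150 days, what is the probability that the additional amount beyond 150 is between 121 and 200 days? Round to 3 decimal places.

Memoryless: the residual past 150 is again Exp(λ).
P(121 < residual < 200) = e^(−λ·121) − e^(−λ·200) = 0.48267 − 0.29999 ≈ 0.183.

0.183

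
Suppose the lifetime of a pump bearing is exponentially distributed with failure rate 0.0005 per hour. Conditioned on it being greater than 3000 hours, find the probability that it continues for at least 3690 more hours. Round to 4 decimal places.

P(X > s+t | X > s) = e^(−λ(s+t))/e^(−λs) = e^(−λt), independent of s = 3000.
P(X > 3690) = e^(−1.845) ≈ 0.1580.

0.1580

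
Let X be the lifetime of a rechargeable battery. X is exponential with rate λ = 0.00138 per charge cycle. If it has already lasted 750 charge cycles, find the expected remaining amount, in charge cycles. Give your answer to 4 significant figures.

By memorylessness, the remaining amount past any threshold is again Exp(λ) with mean 1/λ = 724.638 charge cycles.

724.6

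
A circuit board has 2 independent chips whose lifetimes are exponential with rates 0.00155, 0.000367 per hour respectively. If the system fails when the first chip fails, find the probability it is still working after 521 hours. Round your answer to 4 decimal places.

0.3683

The time to first failure is exponential with rate Σλ = 0.00155 + 0.000367 = 0.001917.
P(min > 521) = e^(−0.001917·521) = e^(−0.99876) ≈ 0.3683.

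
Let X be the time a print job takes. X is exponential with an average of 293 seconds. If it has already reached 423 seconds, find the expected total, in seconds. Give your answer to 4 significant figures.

716.0

The rate is λ = 1/293 = 0.00341297 per second.
By memorylessness, E[X | X > 423] = 423 + 1/λ = 423 + 293 = 716 seconds.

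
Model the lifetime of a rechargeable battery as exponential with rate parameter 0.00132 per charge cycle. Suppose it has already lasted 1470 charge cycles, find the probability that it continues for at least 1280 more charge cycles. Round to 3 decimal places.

The exponential is memoryless, so the remaining time is again Exp(λ): the condition X > 1470 is irrelevant.
P(X > 1280) = e^(−1.6896) ≈ 0.185.

0.185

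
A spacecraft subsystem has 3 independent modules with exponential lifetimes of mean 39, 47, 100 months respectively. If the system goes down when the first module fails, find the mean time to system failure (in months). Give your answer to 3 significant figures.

The first failure time is exponential with rate Σλ_i = 1/39 + 1/47 + 1/100 = 0.0569176 per month.
E[min] = 1/Σλ = 1/0.0569176 = 17.5693 months.

17.6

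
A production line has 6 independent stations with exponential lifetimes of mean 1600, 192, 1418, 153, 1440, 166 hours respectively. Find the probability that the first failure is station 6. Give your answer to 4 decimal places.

Rates: λ_i = 1/mean_i → 0.000625, 0.00520833, 0.000705219, 0.00653595, 0.000694444, 0.0060241; Σλ = 0.019793.
P(station 6 first) = λ_6/Σλ = 0.0060241/0.019793 ≈ 0.3044.

0.3044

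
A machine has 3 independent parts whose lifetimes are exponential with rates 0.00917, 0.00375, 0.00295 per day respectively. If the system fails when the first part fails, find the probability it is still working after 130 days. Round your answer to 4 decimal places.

0.1271

The time to first failure is exponential with rate Σλ = 0.00917 + 0.00375 + 0.00295 = 0.01587.
P(min > 130) = e^(−0.01587·130) = e^(−2.0631) ≈ 0.1271.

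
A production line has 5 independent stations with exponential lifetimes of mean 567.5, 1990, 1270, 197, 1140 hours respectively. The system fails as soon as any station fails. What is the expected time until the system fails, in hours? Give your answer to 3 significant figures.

111

The first failure time is exponential with rate Σλ_i = 1/567.5 + 1/1990 + 1/1270 + 1/197 + 1/1140 = 0.00900536 per hour.
E[min] = 1/Σλ = 1/0.00900536 = 111.045 hours.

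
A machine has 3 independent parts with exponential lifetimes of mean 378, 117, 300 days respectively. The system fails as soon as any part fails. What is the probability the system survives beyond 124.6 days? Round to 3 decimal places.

0.164

The first failure time is exponential with rate Σλ_i = 1/378 + 1/117 + 1/300 = 0.0145258 per day.
P(min > 124.6) = e^(−0.0145258·124.6) = e^(−1.8099) ≈ 0.164.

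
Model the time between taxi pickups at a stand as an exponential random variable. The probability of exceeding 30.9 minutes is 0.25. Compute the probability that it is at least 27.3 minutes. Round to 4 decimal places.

0.2938

e^(−λ·30.9) = 0.25 ⇒ λ = −ln(0.25)/30.9 = 0.0448639.
P(X > 27.3) = e^(−0.0448639·27.3) = e^(−1.2248) ≈ 0.2938.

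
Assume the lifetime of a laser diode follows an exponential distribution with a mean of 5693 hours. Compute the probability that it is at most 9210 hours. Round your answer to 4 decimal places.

0.8017

The rate is λ = 1/5693 = 0.000175654 per hour.
P(X ≤ 9210) = 1 − e^(−λ·9210) = 1 − e^(−1.6178) ≈ 0.8017.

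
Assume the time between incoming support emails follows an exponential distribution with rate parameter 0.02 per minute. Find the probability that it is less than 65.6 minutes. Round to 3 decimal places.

P(X ≤ 65.6) = 1 − e^(−λ·65.6) = 1 − e^(−1.312) ≈ 0.731.

0.731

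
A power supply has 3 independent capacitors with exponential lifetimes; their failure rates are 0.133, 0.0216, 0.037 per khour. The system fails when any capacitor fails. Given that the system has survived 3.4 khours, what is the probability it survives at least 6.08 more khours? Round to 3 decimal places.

Time to first failure ~ Exp(Σλ) with Σλ = 0.1916.
By memorylessness, P(T > 3.4+6.08 | T > 3.4) = P(T > 6.08) = e^(−0.1916·6.08) ≈ 0.312.

0.312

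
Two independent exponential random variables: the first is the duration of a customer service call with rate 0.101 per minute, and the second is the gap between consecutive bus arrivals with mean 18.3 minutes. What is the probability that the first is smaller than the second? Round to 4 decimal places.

0.6489

λ_1 = 0.101, λ_2 = 1/18.3 = 0.0546448.
For independent exponentials, P(the first < the second) = λ_1/(λ_1+λ_2) = 0.101/0.155645 ≈ 0.6489.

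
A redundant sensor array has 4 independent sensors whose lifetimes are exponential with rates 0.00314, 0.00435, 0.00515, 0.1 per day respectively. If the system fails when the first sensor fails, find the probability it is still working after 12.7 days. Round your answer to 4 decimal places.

0.2392

The time to first failure is exponential with rate Σλ = 0.00314 + 0.00435 + 0.00515 + 0.1 = 0.11264.
P(min > 12.7) = e^(−0.11264·12.7) = e^(−1.4305) ≈ 0.2392.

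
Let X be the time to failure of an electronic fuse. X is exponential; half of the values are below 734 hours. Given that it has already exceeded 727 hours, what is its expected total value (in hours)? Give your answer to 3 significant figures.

For an exponential, median = ln(2)/λ, so λ = ln 2 / 734 = 0.000944342 per hour.
By memorylessness, E[X | X > 727] = 727 + 1/λ = 727 + 1058.94 = 1785.94 hours.

1790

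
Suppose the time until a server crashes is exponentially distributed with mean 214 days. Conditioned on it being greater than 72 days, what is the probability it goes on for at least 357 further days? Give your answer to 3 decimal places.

The rate is λ = 1/214 = 0.0046729 per day.
P(X > s+t | X > s) = e^(−λ(s+t))/e^(−λs) = e^(−λt), independent of s = 72.
P(X > 357) = e^(−1.6682) ≈ 0.189.

0.189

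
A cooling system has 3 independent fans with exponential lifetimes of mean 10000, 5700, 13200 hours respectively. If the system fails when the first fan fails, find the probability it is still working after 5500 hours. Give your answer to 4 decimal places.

0.1449

The first failure time is exponential with rate Σλ_i = 1/10000 + 1/5700 + 1/13200 = 0.000351196 per hour.
P(min > 5500) = e^(−0.000351196·5500) = e^(−1.9316) ≈ 0.1449.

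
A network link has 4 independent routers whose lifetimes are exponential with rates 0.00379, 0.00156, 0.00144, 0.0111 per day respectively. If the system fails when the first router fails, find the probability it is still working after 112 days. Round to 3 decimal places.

The time to first failure is exponential with rate Σλ = 0.00379 + 0.00156 + 0.00144 + 0.0111 = 0.01789.
P(min > 112) = e^(−0.01789·112) = e^(−2.0037) ≈ 0.135.

0.135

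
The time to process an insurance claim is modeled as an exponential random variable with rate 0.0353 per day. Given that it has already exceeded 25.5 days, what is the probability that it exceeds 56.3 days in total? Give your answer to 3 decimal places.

The exponential is memoryless, so the remaining time is again Exp(λ): the condition X > 25.5 is irrelevant.
P(X > 30.8) = e^(−1.0872) ≈ 0.337.

0.337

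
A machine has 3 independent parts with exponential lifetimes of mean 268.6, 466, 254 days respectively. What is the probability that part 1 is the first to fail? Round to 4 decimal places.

0.3797

Rates: λ_i = 1/mean_i → 0.00372301, 0.00214592, 0.00393701; Σλ = 0.00980594.
P(part 1 first) = λ_1/Σλ = 0.00372301/0.00980594 ≈ 0.3797.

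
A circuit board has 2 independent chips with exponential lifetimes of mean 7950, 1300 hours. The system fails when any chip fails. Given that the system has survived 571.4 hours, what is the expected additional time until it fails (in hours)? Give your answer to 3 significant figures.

1120

First-failure rate Σλ = 1/7950 + 1/1300 = 0.000895017.
By memorylessness the expected residual is 1/Σλ = 1117.3 hours, regardless of the 571.4 already elapsed.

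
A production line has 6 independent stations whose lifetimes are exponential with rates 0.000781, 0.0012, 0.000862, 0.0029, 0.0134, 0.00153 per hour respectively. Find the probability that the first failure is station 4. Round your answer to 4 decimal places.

The time to first failure is exponential with rate Σλ = 0.000781 + 0.0012 + 0.000862 + 0.0029 + 0.0134 + 0.00153 = 0.020673.
P(station 4 first) = λ_4/Σλ = 0.0029/0.020673 ≈ 0.1403.

0.1403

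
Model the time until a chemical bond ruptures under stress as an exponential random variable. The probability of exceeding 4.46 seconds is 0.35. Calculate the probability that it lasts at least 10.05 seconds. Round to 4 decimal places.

0.0939

e^(−λ·4.46) = 0.35 ⇒ λ = −ln(0.35)/4.46 = 0.235386.
P(X > 10.05) = e^(−0.235386·10.05) = e^(−2.3656) ≈ 0.0939.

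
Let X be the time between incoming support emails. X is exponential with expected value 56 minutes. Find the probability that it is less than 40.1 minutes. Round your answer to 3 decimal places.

0.511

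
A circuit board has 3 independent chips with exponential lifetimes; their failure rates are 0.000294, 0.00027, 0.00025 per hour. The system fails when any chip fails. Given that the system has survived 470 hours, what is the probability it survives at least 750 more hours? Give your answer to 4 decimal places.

0.5431

Time to first failure ~ Exp(Σλ) with Σλ = 0.000814.
By memorylessness, P(T > 470+750 | T > 470) = P(T > 750) = e^(−0.000814·750) ≈ 0.5431.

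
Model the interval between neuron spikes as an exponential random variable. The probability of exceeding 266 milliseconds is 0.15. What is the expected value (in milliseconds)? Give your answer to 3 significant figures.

140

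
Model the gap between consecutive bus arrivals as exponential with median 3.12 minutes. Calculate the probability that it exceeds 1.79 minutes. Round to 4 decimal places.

0.6719

For an exponential, median = ln(2)/λ, so λ = ln 2 / 3.12 = 0.222163 per minute.
P(X > 1.79) = e^(−λ·1.79) = e^(−0.39767) ≈ 0.6719.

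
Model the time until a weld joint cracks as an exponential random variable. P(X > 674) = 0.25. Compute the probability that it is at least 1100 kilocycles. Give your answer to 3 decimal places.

0.104

e^(−λ·674) = 0.25 ⇒ λ = −ln(0.25)/674 = 0.00205682.
P(X > 1100) = e^(−0.00205682·1100) = e^(−2.2625) ≈ 0.104.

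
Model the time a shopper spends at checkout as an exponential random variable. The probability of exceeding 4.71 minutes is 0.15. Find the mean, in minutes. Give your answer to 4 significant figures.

2.483

e^(−λ·4.71) = 0.15 ⇒ λ = −ln(0.15)/4.71 = 0.402786.
Mean = 1/λ = 2.48271 minutes.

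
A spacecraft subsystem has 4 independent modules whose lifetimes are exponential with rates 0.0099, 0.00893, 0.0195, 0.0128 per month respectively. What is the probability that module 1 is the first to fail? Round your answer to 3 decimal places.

0.194

The time to first failure is exponential with rate Σλ = 0.0099 + 0.00893 + 0.0195 + 0.0128 = 0.05113.
P(module 1 first) = λ_1/Σλ = 0.0099/0.05113 ≈ 0.194.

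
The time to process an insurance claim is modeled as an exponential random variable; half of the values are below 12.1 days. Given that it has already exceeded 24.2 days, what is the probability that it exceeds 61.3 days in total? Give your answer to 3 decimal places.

0.119

For an exponential, median = ln(2)/λ, so λ = ln 2 / 12.1 = 0.0572849 per day.
The exponential is memoryless, so the remaining time is again Exp(λ): the condition X > 24.2 is irrelevant.
P(X > 37.1) = e^(−2.1253) ≈ 0.119.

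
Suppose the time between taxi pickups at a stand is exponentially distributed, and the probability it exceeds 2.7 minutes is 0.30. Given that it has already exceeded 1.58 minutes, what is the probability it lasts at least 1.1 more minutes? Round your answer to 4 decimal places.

0.6123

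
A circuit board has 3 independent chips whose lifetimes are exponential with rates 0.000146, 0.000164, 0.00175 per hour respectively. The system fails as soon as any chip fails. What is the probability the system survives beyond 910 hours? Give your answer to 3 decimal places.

The time to first failure is exponential with rate Σλ = 0.000146 + 0.000164 + 0.00175 = 0.00206.
P(min > 910) = e^(−0.00206·910) = e^(−1.8746) ≈ 0.153.

0.153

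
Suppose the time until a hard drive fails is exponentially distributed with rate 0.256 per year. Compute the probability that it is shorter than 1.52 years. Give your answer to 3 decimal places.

0.322

P(X ≤ 1.52) = 1 − e^(−λ·1.52) = 1 − e^(−0.38912) ≈ 0.322.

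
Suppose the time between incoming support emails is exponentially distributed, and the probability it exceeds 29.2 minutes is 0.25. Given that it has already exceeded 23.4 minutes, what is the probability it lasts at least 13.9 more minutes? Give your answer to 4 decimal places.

From e^(−λ·29.2) = 0.25, λ = −ln(0.25)/29.2 = 0.0474758.
Memoryless: P(X > 23.4+13.9 | X > 23.4) = P(X > 13.9) = e^(−0.0474758·13.9) ≈ 0.5169.

0.5169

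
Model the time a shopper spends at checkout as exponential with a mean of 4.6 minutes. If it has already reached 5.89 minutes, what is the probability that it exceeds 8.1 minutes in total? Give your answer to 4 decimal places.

The rate is λ = 1/4.6 = 0.217391 per minute.
P(X > s+t | X > s) = e^(−λ(s+t))/e^(−λs) = e^(−λt), independent of s = 5.89.
P(X > 2.21) = e^(−0.48043) ≈ 0.6185.

0.6185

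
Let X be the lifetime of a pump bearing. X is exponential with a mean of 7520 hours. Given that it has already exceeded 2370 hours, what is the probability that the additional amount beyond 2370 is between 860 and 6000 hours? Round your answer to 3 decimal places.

The rate is λ = 1/7520 = 0.000132979 per hour.
Memoryless: the residual past 2370 is again Exp(λ).
P(860 < residual < 6000) = e^(−λ·860) − e^(−λ·6000) = 0.89194 − 0.45029 ≈ 0.442.

0.442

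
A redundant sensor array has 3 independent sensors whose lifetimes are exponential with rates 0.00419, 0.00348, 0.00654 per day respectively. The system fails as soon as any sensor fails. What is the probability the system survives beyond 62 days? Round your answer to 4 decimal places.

The time to first failure is exponential with rate Σλ = 0.00419 + 0.00348 + 0.00654 = 0.01421.
P(min > 62) = e^(−0.01421·62) = e^(−0.88102) ≈ 0.4144.

0.4144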